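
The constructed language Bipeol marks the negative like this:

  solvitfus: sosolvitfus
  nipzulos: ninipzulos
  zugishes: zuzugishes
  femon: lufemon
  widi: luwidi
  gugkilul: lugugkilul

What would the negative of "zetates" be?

zezetates

"zetates" ends in -s. The stems ending in -s (solvitfus → sosolvitfus, nipzulos → ninipzulos, zugishes → zuzugishes) repeat the first consonant+vowel as a prefix.
So zetates → zezetates.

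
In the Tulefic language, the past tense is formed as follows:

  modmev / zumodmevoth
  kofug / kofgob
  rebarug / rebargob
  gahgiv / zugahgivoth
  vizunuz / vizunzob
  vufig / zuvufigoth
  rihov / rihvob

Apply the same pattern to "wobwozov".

rebarug and vufig both end in -g yet inflect differently (rebargob, zuvufigoth), so the final letter is not what conditions the rule; the last vowel is.
"wobwozov" has last vowel 'o'. The one such stem in the data (rihov → rihvob) deletes the last vowel and adds -ob (as do rebarug, vizunuz), so the same rule applies.
So wobwozov → wobwozvob.

wobwozvob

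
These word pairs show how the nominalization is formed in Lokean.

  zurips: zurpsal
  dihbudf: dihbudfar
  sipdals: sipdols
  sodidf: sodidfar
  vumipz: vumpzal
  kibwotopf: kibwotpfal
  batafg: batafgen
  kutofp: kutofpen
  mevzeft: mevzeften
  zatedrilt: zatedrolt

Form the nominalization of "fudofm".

"fudofm" has second-to-last letter 'f'. The stems whose second-to-last letter is 'f' (kutofp → kutofpen, batafg → batafgen, mevzeft → mevzeften) add -en.
The other patterns: stems whose second-to-last letter is 'p' delete the last vowel and add -al; stems whose second-to-last letter is 'd' add -ar; stems whose second-to-last letter is 'l' change the last vowel to 'o'.
So fudofm → fudofmen.

fudofmen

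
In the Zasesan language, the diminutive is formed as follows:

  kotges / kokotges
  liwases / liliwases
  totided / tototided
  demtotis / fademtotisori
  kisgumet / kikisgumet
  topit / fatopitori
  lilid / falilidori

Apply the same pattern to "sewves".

sesewves

totided and lilid both end in -d yet inflect differently (tototided, falilidori), so the final letter is not what conditions the rule; the last vowel is.
"sewves" has last vowel 'e'. The stems whose last vowel is 'e' (liwases → liliwases, totided → tototided, kotges → kokotges) repeat the first consonant+vowel as a prefix.
The other pattern: stems whose last vowel is 'i' add fa- … -ori around the stem.
So sewves → sesewves.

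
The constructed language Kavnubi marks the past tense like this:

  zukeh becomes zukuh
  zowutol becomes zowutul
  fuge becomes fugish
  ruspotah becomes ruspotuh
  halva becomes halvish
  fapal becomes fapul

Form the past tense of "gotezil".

gotezul

fapal and halva both have last vowel 'a' yet inflect differently (fapul, halvish), so the last vowel is not what conditions the rule; whether the stem ends in a vowel or a consonant is.
"gotezil" ends in a consonant. The stems ending in a consonant (zukeh → zukuh, fapal → fapul, ruspotah → ruspotuh) change the last vowel to 'u'.
So gotezil → gotezul.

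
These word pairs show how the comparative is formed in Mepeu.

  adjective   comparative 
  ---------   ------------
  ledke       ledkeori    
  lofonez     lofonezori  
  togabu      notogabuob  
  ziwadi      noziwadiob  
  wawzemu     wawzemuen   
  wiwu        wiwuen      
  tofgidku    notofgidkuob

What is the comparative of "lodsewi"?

"lodsewi" begins with l-. The stems beginning with l- (ledke → ledkeori, lofonez → lofonezori) add -ori.
The other patterns: stems beginning with w- add -en; stems beginning with t- or z- add no- … -ob around the stem.
So lodsewi → lodsewiori.

lodsewiori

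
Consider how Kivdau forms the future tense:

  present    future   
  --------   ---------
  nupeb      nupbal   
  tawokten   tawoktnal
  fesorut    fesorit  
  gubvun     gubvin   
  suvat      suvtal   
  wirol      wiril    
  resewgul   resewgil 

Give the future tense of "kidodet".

kidodtal

"kidodet" has last vowel 'e'. The stems whose last vowel is 'e' (nupeb → nupbal, tawokten → tawoktnal) delete the last vowel and add -al.
The other pattern: stems whose last vowel is 'o' or 'u' change the last vowel to 'i'.
So kidodet → kidodtal.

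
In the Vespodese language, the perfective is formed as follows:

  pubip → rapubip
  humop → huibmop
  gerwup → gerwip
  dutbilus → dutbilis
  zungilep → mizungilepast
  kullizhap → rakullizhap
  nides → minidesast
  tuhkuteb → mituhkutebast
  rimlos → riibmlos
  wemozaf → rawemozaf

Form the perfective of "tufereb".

"tufereb" has last vowel 'e'. The stems whose last vowel is 'e' (nides → minidesast, zungilep → mizungilepast, tuhkuteb → mituhkutebast) add mi- … -ast around the stem.
The other patterns: stems whose last vowel is 'u' change the last vowel to 'i'; stems whose last vowel is 'a' or 'i' add the prefix ra-; stems whose last vowel is 'o' insert -ib- after the first vowel.
So tufereb → mituferebast.

mituferebast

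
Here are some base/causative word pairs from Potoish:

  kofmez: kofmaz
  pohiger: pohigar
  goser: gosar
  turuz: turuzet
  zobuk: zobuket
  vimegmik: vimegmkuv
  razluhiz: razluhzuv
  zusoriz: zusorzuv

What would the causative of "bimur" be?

kofmez and turuz both end in -z yet inflect differently (kofmaz, turuzet), so the final letter is not what conditions the rule; the last vowel is.
"bimur" has last vowel 'u'. The stems whose last vowel is 'u' (turuz → turuzet, zobuk → zobuket) add -et.
So bimur → bimuret.

bimuret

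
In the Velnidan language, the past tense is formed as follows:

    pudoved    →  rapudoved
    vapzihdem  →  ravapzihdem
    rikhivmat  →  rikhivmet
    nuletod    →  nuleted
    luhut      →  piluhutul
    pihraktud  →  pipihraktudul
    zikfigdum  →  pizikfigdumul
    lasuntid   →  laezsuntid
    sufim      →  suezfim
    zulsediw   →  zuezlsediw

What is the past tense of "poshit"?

poezshit

pudoved and nuletod both end in -d yet inflect differently (rapudoved, nuleted), so the final letter is not what conditions the rule; the last vowel is.
"poshit" has last vowel 'i'. The stems whose last vowel is 'i' (lasuntid → laezsuntid, sufim → suezfim, zulsediw → zuezlsediw) insert -ez- after the first vowel.
The other patterns: stems whose last vowel is 'e' add the prefix ra-; stems whose last vowel is 'a' or 'o' change the last vowel to 'e'; stems whose last vowel is 'u' add pi- … -ul around the stem.
So poshit → poezshit.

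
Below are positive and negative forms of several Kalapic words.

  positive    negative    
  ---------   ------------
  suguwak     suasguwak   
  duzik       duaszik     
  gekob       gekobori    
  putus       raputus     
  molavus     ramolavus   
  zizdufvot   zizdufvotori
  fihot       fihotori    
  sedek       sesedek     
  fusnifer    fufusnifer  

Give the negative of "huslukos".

sedek and duzik both end in -k yet inflect differently (sesedek, duaszik), so the final letter is not what conditions the rule; the last vowel is.
"huslukos" has last vowel 'o'. The stems whose last vowel is 'o' (fihot → fihotori, zizdufvot → zizdufvotori, gekob → gekobori) add -ori.
The other patterns: stems whose last vowel is 'u' add the prefix ra-; stems whose last vowel is 'e' repeat the first consonant+vowel as a prefix; stems whose last vowel is 'a' or 'i' insert -as- after the first vowel.
So huslukos → huslukosori.

huslukosori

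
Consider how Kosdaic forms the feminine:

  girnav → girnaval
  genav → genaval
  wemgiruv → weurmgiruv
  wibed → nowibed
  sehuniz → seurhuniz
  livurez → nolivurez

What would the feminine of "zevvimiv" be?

zeurvvimiv

livurez and sehuniz both end in -z yet inflect differently (nolivurez, seurhuniz), so the final letter is not what conditions the rule; the last vowel is.
"zevvimiv" has last vowel 'i'. The one such stem in the data (sehuniz → seurhuniz) inserts -ur- after the first vowel (as does wemgiruv), so the same rule applies.
The other patterns: stems whose last vowel is 'a' add -al; stems whose last vowel is 'e' add the prefix no-.
So zevvimiv → zeurvvimiv.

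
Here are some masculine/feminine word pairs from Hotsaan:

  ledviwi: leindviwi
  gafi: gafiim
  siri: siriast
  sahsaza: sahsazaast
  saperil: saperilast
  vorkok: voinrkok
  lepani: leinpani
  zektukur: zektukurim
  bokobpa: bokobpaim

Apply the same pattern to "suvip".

suvipast

siri and lepani both end in -i yet inflect differently (siriast, leinpani), so the final letter is not what conditions the rule; the first letter is.
"suvip" begins with s-. The stems beginning with s- (saperil → saperilast, sahsaza → sahsazaast, siri → siriast) add -ast.
The other patterns: stems beginning with l- or v- insert -in- after the first vowel; stems beginning with b-, g- or z- add -im.
So suvip → suvipast.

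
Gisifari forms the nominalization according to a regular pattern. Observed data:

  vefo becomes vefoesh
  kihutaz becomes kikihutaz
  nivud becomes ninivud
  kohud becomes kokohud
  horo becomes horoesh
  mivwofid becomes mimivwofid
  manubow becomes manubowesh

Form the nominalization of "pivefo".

pivefoesh

mivwofid and manubow both begin with m- yet inflect differently (mimivwofid, manubowesh), so the first letter is not what conditions the rule; the final letter is.
"pivefo" ends in -o. The stems ending in -o (horo → horoesh, vefo → vefoesh) add -esh.
So pivefo → pivefoesh.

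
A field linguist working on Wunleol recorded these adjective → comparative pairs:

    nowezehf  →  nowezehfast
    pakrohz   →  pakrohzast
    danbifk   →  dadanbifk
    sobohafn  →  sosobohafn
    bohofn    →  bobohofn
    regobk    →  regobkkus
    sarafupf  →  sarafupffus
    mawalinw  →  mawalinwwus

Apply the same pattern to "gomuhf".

gomuhfast

danbifk and regobk both end in -k yet inflect differently (dadanbifk, regobkkus), so the final letter is not what conditions the rule; the second-to-last letter is.
"gomuhf" has second-to-last letter 'h'. The stems whose second-to-last letter is 'h' (nowezehf → nowezehfast, pakrohz → pakrohzast) add -ast.
So gomuhf → gomuhfast.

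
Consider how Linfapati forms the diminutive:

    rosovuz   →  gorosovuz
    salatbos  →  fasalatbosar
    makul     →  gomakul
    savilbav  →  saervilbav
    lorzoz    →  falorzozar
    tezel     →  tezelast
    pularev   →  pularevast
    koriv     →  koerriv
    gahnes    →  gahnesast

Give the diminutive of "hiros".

gahnes and salatbos both end in -s yet inflect differently (gahnesast, fasalatbosar), so the final letter is not what conditions the rule; the last vowel is.
"hiros" has last vowel 'o'. The stems whose last vowel is 'o' (salatbos → fasalatbosar, lorzoz → falorzozar) add fa- … -ar around the stem.
The other patterns: stems whose last vowel is 'e' add -ast; stems whose last vowel is 'u' add the prefix go-; stems whose last vowel is 'a' or 'i' insert -er- after the first vowel.
So hiros → fahirosar.

fahirosar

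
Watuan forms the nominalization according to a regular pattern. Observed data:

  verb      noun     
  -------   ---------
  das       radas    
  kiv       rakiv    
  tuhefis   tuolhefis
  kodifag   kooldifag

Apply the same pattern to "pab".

rapab

das and tuhefis both end in -s yet inflect differently (radas, tuolhefis), so the final letter is not what conditions the rule; the number of vowels is.
"pab" has 1 vowel. The stems with 1 vowel (das → radas, kiv → rakiv) add the prefix ra-.
The other pattern: stems with 3 vowels insert -ol- after the first vowel.
So pab → rapab.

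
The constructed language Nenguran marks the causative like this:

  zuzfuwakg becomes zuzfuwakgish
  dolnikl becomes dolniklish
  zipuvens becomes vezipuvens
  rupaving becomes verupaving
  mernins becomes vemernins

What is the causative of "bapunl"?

zuzfuwakg and rupaving both end in -g yet inflect differently (zuzfuwakgish, verupaving), so the final letter is not what conditions the rule; the second-to-last letter is.
"bapunl" has second-to-last letter 'n'. The stems whose second-to-last letter is 'n' (zipuvens → vezipuvens, rupaving → verupaving, mernins → vemernins) add the prefix ve-.
The other pattern: stems whose second-to-last letter is 'k' add -ish.
So bapunl → vebapunl.

vebapunl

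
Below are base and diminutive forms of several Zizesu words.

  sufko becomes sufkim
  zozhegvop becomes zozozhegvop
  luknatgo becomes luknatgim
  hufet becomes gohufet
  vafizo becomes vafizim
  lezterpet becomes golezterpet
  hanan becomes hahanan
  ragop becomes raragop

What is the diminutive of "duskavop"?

luknatgo and zozhegvop both have last vowel 'o' yet inflect differently (luknatgim, zozozhegvop), so the last vowel is not what conditions the rule; the final letter is.
"duskavop" ends in -p. The stems ending in -p (zozhegvop → zozozhegvop, ragop → raragop) repeat the first consonant+vowel as a prefix.
The other patterns: stems ending in -t add the prefix go-; stems ending in -o drop the final letter and add -im.
So duskavop → duduskavop.

duduskavop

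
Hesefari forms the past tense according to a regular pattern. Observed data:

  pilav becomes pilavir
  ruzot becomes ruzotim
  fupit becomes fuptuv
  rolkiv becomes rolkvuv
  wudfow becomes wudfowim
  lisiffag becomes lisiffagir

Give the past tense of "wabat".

"wabat" has last vowel 'a'. The stems whose last vowel is 'a' (pilav → pilavir, lisiffag → lisiffagir) add -ir.
So wabat → wabatir.

wabatir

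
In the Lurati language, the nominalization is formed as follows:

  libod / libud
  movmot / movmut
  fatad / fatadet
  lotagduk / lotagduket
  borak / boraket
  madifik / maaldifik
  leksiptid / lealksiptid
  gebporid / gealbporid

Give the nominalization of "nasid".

naalsid

"nasid" has last vowel 'i'. The stems whose last vowel is 'i' (madifik → maaldifik, leksiptid → lealksiptid, gebporid → gealbporid) insert -al- after the first vowel.
So nasid → naalsid.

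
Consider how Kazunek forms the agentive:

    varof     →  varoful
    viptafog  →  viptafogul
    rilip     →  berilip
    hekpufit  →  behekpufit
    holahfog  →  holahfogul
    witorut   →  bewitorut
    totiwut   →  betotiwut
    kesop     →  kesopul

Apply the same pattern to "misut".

"misut" has last vowel 'u'. The stems whose last vowel is 'u' (witorut → bewitorut, totiwut → betotiwut) add the prefix be-.
The other pattern: stems whose last vowel is 'o' add -ul.
So misut → bemisut.

bemisut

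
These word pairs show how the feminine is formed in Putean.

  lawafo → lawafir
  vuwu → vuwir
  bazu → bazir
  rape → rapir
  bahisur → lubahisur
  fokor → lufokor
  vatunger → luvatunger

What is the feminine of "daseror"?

vuwu and bahisur both have last vowel 'u' yet inflect differently (vuwir, lubahisur), so the last vowel is not what conditions the rule; whether the stem ends in a vowel or a consonant is.
"daseror" ends in a consonant. The stems ending in a consonant (bahisur → lubahisur, fokor → lufokor, vatunger → luvatunger) add the prefix lu-.
So daseror → ludaseror.

ludaseror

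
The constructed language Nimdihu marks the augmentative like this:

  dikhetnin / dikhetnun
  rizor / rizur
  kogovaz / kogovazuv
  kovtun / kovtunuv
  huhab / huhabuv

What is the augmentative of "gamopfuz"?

gamopfuzuv

kovtun and dikhetnin both end in -n yet inflect differently (kovtunuv, dikhetnun), so the final letter is not what conditions the rule; the last vowel is.
"gamopfuz" has last vowel 'u'. The one such stem in the data (kovtun → kovtunuv) adds -uv, so the same rule applies.
The other pattern: stems whose last vowel is 'i' or 'o' change the last vowel to 'u'.
So gamopfuz → gamopfuzuv.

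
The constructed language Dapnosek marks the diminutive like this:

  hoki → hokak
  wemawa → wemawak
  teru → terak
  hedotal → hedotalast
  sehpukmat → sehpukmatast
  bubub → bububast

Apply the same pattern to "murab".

murabast

wemawa and hedotal both have last vowel 'a' yet inflect differently (wemawak, hedotalast), so the last vowel is not what conditions the rule; whether the stem ends in a vowel or a consonant is.
"murab" ends in a consonant. The stems ending in a consonant (hedotal → hedotalast, sehpukmat → sehpukmatast, bubub → bububast) add -ast.
The other pattern: stems ending in a vowel drop the final letter and add -ak.
So murab → murabast.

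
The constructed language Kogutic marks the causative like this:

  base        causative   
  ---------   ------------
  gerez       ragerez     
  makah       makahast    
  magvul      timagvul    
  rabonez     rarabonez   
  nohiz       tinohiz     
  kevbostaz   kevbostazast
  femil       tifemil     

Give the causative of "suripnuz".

kevbostaz and gerez both end in -z yet inflect differently (kevbostazast, ragerez), so the final letter is not what conditions the rule; the last vowel is.
"suripnuz" has last vowel 'u'. The one such stem in the data (magvul → timagvul) adds the prefix ti-, so the same rule applies.
The other patterns: stems whose last vowel is 'a' add -ast; stems whose last vowel is 'e' add the prefix ra-.
So suripnuz → tisuripnuz.

tisuripnuz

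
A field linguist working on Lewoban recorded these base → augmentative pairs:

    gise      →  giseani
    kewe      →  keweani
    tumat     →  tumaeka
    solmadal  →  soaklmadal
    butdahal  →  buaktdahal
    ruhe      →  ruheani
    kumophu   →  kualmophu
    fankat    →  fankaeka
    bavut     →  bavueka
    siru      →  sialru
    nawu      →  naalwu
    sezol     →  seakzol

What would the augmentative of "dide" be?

dideani

"dide" ends in -e. The stems ending in -e (kewe → keweani, gise → giseani, ruhe → ruheani) add -ani.
The other patterns: stems ending in -l insert -ak- after the first vowel; stems ending in -u insert -al- after the first vowel; stems ending in -t drop the final letter and add -eka.
So dide → dideani.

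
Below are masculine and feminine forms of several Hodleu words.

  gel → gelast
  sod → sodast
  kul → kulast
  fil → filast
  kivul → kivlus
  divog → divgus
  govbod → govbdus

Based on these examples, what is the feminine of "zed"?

"zed" has 1 vowel. The stems with 1 vowel (gel → gelast, sod → sodast, kul → kulast) add -ast.
So zed → zedast.

zedast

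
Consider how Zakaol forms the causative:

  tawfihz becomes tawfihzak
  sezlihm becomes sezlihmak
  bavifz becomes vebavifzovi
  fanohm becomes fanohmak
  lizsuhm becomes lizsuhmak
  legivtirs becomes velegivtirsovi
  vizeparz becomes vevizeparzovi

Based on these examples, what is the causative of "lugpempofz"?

velugpempofzovi

tawfihz and bavifz both end in -z yet inflect differently (tawfihzak, vebavifzovi), so the final letter is not what conditions the rule; the second-to-last letter is.
"lugpempofz" has second-to-last letter 'f'. The one such stem in the data (bavifz → vebavifzovi) adds ve- … -ovi around the stem, so the same rule applies.
So lugpempofz → velugpempofzovi.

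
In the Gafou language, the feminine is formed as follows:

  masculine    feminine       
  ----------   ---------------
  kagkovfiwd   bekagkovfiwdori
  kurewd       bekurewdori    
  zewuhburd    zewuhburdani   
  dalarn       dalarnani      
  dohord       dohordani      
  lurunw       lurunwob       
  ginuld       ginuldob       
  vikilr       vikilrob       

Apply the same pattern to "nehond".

kagkovfiwd and zewuhburd both end in -d yet inflect differently (bekagkovfiwdori, zewuhburdani), so the final letter is not what conditions the rule; the second-to-last letter is.
"nehond" has second-to-last letter 'n'. The one such stem in the data (lurunw → lurunwob) adds -ob, so the same rule applies.
The other patterns: stems whose second-to-last letter is 'w' add be- … -ori around the stem; stems whose second-to-last letter is 'r' add -ani.
So nehond → nehondob.

nehondob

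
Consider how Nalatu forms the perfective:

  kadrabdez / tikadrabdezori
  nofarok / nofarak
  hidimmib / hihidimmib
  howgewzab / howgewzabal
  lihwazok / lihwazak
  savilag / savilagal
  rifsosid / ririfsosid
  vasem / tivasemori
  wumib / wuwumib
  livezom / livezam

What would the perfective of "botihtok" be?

botihtak

howgewzab and wumib both end in -b yet inflect differently (howgewzabal, wuwumib), so the final letter is not what conditions the rule; the last vowel is.
"botihtok" has last vowel 'o'. The stems whose last vowel is 'o' (nofarok → nofarak, livezom → livezam, lihwazok → lihwazak) change the last vowel to 'a'.
So botihtok → botihtak.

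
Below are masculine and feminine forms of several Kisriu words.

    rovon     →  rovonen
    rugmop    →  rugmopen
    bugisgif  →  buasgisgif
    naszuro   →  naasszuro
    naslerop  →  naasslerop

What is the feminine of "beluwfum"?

beasluwfum

rugmop and naslerop both end in -p yet inflect differently (rugmopen, naasslerop), so the final letter is not what conditions the rule; the first letter is.
"beluwfum" begins with b-. The one such stem in the data (bugisgif → buasgisgif) inserts -as- after the first vowel (as do naszuro, naslerop), so the same rule applies.
The other pattern: stems beginning with r- add -en.
So beluwfum → beasluwfum.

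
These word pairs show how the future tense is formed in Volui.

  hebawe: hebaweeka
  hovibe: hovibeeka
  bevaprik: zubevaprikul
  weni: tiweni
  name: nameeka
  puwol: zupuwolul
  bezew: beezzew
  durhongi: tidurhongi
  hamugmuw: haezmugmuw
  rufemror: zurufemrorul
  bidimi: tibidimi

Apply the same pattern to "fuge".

bezew and hovibe both have last vowel 'e' yet inflect differently (beezzew, hovibeeka), so the last vowel is not what conditions the rule; the final letter is.
"fuge" ends in -e. The stems ending in -e (hovibe → hovibeeka, name → nameeka, hebawe → hebaweeka) add -eka.
The other patterns: stems ending in -w insert -ez- after the first vowel; stems ending in -i add the prefix ti-; stems ending in -k, -l or -r add zu- … -ul around the stem.
So fuge → fugeeka.

fugeeka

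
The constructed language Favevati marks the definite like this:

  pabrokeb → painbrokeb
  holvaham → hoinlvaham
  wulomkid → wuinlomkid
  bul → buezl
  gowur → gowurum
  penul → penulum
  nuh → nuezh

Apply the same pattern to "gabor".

bul and penul both end in -l yet inflect differently (buezl, penulum), so the final letter is not what conditions the rule; the number of vowels is.
"gabor" has 2 vowels. The stems with 2 vowels (penul → penulum, gowur → gowurum) add -um.
So gabor → gaborum.

gaborum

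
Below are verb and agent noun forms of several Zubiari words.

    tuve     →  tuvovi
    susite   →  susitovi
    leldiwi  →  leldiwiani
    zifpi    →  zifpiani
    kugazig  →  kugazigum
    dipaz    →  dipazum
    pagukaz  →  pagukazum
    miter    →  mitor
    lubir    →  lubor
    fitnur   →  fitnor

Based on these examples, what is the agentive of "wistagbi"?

"wistagbi" ends in -i. The stems ending in -i (leldiwi → leldiwiani, zifpi → zifpiani) add -ani.
The other patterns: stems ending in -e drop the final letter and add -ovi; stems ending in -g or -z add -um; stems ending in -r change the last vowel to 'o'.
So wistagbi → wistagbiani.

wistagbiani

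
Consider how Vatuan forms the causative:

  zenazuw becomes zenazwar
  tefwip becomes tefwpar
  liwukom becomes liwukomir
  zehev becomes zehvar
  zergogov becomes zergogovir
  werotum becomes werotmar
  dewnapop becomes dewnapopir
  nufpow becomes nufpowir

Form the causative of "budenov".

budenovir

"budenov" has last vowel 'o'. The stems whose last vowel is 'o' (dewnapop → dewnapopir, nufpow → nufpowir, liwukom → liwukomir) add -ir.
So budenov → budenovir.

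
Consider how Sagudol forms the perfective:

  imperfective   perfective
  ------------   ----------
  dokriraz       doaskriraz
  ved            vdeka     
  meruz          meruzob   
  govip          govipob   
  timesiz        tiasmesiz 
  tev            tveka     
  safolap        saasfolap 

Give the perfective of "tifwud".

meruz and timesiz both end in -z yet inflect differently (meruzob, tiasmesiz), so the final letter is not what conditions the rule; the number of vowels is.
"tifwud" has 2 vowels. The stems with 2 vowels (govip → govipob, meruz → meruzob) add -ob.
So tifwud → tifwudob.

tifwudob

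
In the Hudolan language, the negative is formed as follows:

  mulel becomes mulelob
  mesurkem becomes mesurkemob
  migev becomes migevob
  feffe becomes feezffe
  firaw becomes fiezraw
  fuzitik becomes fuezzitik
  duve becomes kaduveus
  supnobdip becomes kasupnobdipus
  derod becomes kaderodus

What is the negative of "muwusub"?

muwusubob

"muwusub" begins with m-. The stems beginning with m- (mulel → mulelob, mesurkem → mesurkemob, migev → migevob) add -ob.
So muwusub → muwusubob.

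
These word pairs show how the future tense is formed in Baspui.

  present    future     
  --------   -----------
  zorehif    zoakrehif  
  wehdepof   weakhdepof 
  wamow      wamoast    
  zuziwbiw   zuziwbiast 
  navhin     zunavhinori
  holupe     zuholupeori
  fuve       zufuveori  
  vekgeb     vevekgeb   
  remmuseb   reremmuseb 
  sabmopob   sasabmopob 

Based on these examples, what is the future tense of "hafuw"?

wehdepof and wamow both have last vowel 'o' yet inflect differently (weakhdepof, wamoast), so the last vowel is not what conditions the rule; the final letter is.
"hafuw" ends in -w. The stems ending in -w (wamow → wamoast, zuziwbiw → zuziwbiast) drop the final letter and add -ast.
So hafuw → hafuast.

hafuast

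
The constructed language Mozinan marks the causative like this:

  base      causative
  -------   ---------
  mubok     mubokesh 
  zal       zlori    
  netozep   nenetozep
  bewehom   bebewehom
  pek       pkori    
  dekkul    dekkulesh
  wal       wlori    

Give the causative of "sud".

sdori

wal and dekkul both end in -l yet inflect differently (wlori, dekkulesh), so the final letter is not what conditions the rule; the number of vowels is.
"sud" has 1 vowel. The stems with 1 vowel (pek → pkori, wal → wlori, zal → zlori) delete the last vowel and add -ori.
The other patterns: stems with 2 vowels add -esh; stems with 3 vowels repeat the first consonant+vowel as a prefix.
So sud → sdori.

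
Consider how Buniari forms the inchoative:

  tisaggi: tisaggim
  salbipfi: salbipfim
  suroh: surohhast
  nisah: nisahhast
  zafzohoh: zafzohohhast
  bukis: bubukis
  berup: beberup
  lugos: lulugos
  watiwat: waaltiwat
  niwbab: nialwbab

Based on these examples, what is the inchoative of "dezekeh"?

dezekehhast

"dezekeh" ends in -h. The stems ending in -h (suroh → surohhast, nisah → nisahhast, zafzohoh → zafzohohhast) double the final consonant and add -ast.
The other patterns: stems ending in -i drop the final letter and add -im; stems ending in -p or -s repeat the first consonant+vowel as a prefix; stems ending in -b or -t insert -al- after the first vowel.
So dezekeh → dezekehhast.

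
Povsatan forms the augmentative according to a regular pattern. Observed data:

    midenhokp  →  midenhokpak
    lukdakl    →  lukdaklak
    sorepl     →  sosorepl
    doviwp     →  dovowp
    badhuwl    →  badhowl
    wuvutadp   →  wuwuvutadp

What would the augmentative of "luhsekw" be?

luhsekwak

badhuwl and lukdakl both end in -l yet inflect differently (badhowl, lukdaklak), so the final letter is not what conditions the rule; the second-to-last letter is.
"luhsekw" has second-to-last letter 'k'. The stems whose second-to-last letter is 'k' (lukdakl → lukdaklak, midenhokp → midenhokpak) add -ak.
So luhsekw → luhsekwak.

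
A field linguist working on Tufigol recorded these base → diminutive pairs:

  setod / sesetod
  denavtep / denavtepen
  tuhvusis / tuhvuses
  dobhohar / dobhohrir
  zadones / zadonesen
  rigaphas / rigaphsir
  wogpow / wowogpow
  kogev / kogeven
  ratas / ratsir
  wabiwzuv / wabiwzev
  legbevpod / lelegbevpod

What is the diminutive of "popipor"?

popopipor

tuhvusis and ratas both end in -s yet inflect differently (tuhvuses, ratsir), so the final letter is not what conditions the rule; the last vowel is.
"popipor" has last vowel 'o'. The stems whose last vowel is 'o' (setod → sesetod, wogpow → wowogpow, legbevpod → lelegbevpod) repeat the first consonant+vowel as a prefix.
The other patterns: stems whose last vowel is 'i' or 'u' change the last vowel to 'e'; stems whose last vowel is 'a' delete the last vowel and add -ir; stems whose last vowel is 'e' add -en.
So popipor → popopipor.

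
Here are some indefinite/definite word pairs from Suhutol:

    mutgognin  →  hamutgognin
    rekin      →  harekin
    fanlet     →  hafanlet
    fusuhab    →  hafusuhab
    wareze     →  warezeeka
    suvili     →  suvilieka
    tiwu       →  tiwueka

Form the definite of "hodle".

fanlet and wareze both have last vowel 'e' yet inflect differently (hafanlet, warezeeka), so the last vowel is not what conditions the rule; whether the stem ends in a vowel or a consonant is.
"hodle" ends in a vowel. The stems ending in a vowel (wareze → warezeeka, suvili → suvilieka, tiwu → tiwueka) add -eka.
The other pattern: stems ending in a consonant add the prefix ha-.
So hodle → hodleeka.

hodleeka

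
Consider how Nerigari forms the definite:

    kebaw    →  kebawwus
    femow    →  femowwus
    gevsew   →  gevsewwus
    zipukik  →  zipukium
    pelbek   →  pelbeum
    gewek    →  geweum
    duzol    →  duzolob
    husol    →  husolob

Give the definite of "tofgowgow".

tofgowgowwus

"tofgowgow" ends in -w. The stems ending in -w (kebaw → kebawwus, femow → femowwus, gevsew → gevsewwus) double the final consonant and add -us.
The other patterns: stems ending in -k drop the final letter and add -um; stems ending in -l add -ob.
So tofgowgow → tofgowgowwus.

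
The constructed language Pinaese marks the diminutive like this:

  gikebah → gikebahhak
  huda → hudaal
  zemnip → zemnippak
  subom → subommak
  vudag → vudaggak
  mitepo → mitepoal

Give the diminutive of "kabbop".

kabboppak

subom and mitepo both have last vowel 'o' yet inflect differently (subommak, mitepoal), so the last vowel is not what conditions the rule; whether the stem ends in a vowel or a consonant is.
"kabbop" ends in a consonant. The stems ending in a consonant (subom → subommak, zemnip → zemnippak, vudag → vudaggak) double the final consonant and add -ak.
The other pattern: stems ending in a vowel add -al.
So kabbop → kabboppak.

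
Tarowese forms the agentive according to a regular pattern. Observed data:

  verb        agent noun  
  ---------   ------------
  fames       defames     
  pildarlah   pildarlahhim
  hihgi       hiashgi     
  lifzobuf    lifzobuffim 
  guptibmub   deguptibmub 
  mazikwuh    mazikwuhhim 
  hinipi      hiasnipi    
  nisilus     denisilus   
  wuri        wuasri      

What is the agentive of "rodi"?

roasdi

lifzobuf and guptibmub both have last vowel 'u' yet inflect differently (lifzobuffim, deguptibmub), so the last vowel is not what conditions the rule; the final letter is.
"rodi" ends in -i. The stems ending in -i (hinipi → hiasnipi, hihgi → hiashgi, wuri → wuasri) insert -as- after the first vowel.
The other patterns: stems ending in -f or -h double the final consonant and add -im; stems ending in -b or -s add the prefix de-.
So rodi → roasdi.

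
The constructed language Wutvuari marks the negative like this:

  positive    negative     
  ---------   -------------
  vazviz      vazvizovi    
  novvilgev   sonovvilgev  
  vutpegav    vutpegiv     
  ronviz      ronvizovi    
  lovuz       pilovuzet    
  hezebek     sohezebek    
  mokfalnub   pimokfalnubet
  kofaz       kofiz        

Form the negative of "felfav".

vutpegav and novvilgev both end in -v yet inflect differently (vutpegiv, sonovvilgev), so the final letter is not what conditions the rule; the last vowel is.
"felfav" has last vowel 'a'. The stems whose last vowel is 'a' (vutpegav → vutpegiv, kofaz → kofiz) change the last vowel to 'i'.
The other patterns: stems whose last vowel is 'e' add the prefix so-; stems whose last vowel is 'u' add pi- … -et around the stem; stems whose last vowel is 'i' add -ovi.
So felfav → felfiv.

felfiv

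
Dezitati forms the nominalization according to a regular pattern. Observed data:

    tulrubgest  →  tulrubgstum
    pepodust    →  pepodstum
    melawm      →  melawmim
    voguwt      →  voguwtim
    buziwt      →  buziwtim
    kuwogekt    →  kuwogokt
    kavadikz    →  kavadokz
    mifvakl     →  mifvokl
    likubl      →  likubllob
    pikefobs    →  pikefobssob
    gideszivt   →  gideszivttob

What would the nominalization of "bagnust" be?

bagnstum

tulrubgest and voguwt both end in -t yet inflect differently (tulrubgstum, voguwtim), so the final letter is not what conditions the rule; the second-to-last letter is.
"bagnust" has second-to-last letter 's'. The stems whose second-to-last letter is 's' (tulrubgest → tulrubgstum, pepodust → pepodstum) delete the last vowel and add -um.
The other patterns: stems whose second-to-last letter is 'w' add -im; stems whose second-to-last letter is 'k' change the last vowel to 'o'; stems whose second-to-last letter is 'b' or 'v' double the final consonant and add -ob.
So bagnust → bagnstum.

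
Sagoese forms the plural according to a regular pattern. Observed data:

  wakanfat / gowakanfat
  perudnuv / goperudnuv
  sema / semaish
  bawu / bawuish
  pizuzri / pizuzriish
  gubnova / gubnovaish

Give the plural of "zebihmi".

wakanfat and sema both have last vowel 'a' yet inflect differently (gowakanfat, semaish), so the last vowel is not what conditions the rule; whether the stem ends in a vowel or a consonant is.
"zebihmi" ends in a vowel. The stems ending in a vowel (sema → semaish, bawu → bawuish, pizuzri → pizuzriish) add -ish.
The other pattern: stems ending in a consonant add the prefix go-.
So zebihmi → zebihmiish.

zebihmiish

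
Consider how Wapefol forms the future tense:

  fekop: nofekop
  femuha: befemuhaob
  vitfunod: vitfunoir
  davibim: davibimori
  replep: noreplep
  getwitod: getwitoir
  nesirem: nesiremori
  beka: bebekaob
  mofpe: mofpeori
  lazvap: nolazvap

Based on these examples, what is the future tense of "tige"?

"tige" ends in -e. The one such stem in the data (mofpe → mofpeori) adds -ori, so the same rule applies.
So tige → tigeori.

tigeori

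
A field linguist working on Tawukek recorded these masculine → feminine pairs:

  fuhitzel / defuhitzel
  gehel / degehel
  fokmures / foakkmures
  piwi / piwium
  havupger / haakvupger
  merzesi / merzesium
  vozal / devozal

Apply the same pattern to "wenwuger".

weaknwuger

gehel and havupger both have last vowel 'e' yet inflect differently (degehel, haakvupger), so the last vowel is not what conditions the rule; the final letter is.
"wenwuger" ends in -r. The one such stem in the data (havupger → haakvupger) inserts -ak- after the first vowel (as does fokmures), so the same rule applies.
So wenwuger → weaknwuger.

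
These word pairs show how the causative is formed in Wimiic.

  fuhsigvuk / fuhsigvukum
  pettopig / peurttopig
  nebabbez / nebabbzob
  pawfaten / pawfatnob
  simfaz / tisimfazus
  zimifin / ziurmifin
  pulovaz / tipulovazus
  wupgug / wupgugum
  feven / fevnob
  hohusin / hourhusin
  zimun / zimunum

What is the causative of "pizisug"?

pizisugum

hohusin and feven both end in -n yet inflect differently (hourhusin, fevnob), so the final letter is not what conditions the rule; the last vowel is.
"pizisug" has last vowel 'u'. The stems whose last vowel is 'u' (wupgug → wupgugum, zimun → zimunum, fuhsigvuk → fuhsigvukum) add -um.
So pizisug → pizisugum.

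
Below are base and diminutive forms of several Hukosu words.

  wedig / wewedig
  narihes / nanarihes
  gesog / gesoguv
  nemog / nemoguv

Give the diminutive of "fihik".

fifihik

"fihik" has last vowel 'i'. The one such stem in the data (wedig → wewedig) repeats the first consonant+vowel as a prefix (as does narihes), so the same rule applies.
The other pattern: stems whose last vowel is 'o' add -uv.
So fihik → fifihik.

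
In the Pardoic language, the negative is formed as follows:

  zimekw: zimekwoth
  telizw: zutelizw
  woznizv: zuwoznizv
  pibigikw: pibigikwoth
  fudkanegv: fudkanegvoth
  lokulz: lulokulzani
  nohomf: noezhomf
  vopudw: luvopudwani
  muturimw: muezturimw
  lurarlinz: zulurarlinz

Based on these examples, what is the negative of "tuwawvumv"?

tuezwawvumv

muturimw and vopudw both end in -w yet inflect differently (muezturimw, luvopudwani), so the final letter is not what conditions the rule; the second-to-last letter is.
"tuwawvumv" has second-to-last letter 'm'. The stems whose second-to-last letter is 'm' (nohomf → noezhomf, muturimw → muezturimw) insert -ez- after the first vowel.
The other patterns: stems whose second-to-last letter is 'd' or 'l' add lu- … -ani around the stem; stems whose second-to-last letter is 'g' or 'k' add -oth; stems whose second-to-last letter is 'n' or 'z' add the prefix zu-.
So tuwawvumv → tuezwawvumv.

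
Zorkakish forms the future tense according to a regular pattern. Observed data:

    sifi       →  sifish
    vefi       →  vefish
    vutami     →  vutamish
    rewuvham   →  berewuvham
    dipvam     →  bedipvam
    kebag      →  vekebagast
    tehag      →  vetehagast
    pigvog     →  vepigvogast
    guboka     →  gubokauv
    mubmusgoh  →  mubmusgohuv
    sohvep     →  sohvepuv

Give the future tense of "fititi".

"fititi" ends in -i. The stems ending in -i (sifi → sifish, vefi → vefish, vutami → vutamish) drop the final letter and add -ish.
So fititi → fititish.

fititish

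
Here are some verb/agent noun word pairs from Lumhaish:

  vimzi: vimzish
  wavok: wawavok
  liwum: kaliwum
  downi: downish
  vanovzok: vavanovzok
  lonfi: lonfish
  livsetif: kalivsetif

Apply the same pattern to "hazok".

hahazok

"hazok" ends in -k. The stems ending in -k (vanovzok → vavanovzok, wavok → wawavok) repeat the first consonant+vowel as a prefix.
The other patterns: stems ending in -i drop the final letter and add -ish; stems ending in -f or -m add the prefix ka-.
So hazok → hahazok.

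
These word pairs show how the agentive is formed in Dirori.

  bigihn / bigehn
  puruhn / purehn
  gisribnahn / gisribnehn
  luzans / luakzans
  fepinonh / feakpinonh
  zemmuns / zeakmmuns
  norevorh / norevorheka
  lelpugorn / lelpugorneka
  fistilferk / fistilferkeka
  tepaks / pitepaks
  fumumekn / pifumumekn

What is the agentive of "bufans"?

buakfans

fepinonh and norevorh both end in -h yet inflect differently (feakpinonh, norevorheka), so the final letter is not what conditions the rule; the second-to-last letter is.
"bufans" has second-to-last letter 'n'. The stems whose second-to-last letter is 'n' (luzans → luakzans, fepinonh → feakpinonh, zemmuns → zeakmmuns) insert -ak- after the first vowel.
So bufans → buakfans.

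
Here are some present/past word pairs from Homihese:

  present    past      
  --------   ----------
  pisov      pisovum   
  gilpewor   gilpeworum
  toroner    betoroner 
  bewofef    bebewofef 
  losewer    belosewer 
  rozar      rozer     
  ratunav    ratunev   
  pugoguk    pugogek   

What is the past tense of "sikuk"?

sikek

gilpewor and toroner both end in -r yet inflect differently (gilpeworum, betoroner), so the final letter is not what conditions the rule; the last vowel is.
"sikuk" has last vowel 'u'. The one such stem in the data (pugoguk → pugogek) changes the last vowel to 'e' (as do rozar, ratunav), so the same rule applies.
So sikuk → sikek.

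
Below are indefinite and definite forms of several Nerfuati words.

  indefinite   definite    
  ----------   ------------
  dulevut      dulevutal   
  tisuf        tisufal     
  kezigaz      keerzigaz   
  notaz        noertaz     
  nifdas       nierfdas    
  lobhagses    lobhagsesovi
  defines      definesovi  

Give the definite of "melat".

"melat" has last vowel 'a'. The stems whose last vowel is 'a' (kezigaz → keerzigaz, notaz → noertaz, nifdas → nierfdas) insert -er- after the first vowel.
The other patterns: stems whose last vowel is 'u' add -al; stems whose last vowel is 'e' add -ovi.
So melat → meerlat.

meerlat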